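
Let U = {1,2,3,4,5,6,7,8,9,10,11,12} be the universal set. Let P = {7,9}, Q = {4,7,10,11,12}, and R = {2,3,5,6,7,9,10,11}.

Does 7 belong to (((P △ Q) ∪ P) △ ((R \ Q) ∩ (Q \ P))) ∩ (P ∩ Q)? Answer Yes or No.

Yes

7 ∈ P and 7 ∈ Q, so 7 ∉ P △ Q
7 ∉ (P △ Q) and 7 ∈ P, so 7 ∈ (P △ Q) ∪ P
7 ∈ R and 7 ∈ Q, so 7 ∉ R \ Q
7 ∈ Q and 7 ∈ P, so 7 ∉ Q \ P
7 ∉ (R \ Q) and 7 ∉ (Q \ P), so 7 ∉ (R \ Q) ∩ (Q \ P)
7 ∈ ((P △ Q) ∪ P) and 7 ∉ ((R \ Q) ∩ (Q \ P)), so 7 ∈ ((P △ Q) ∪ P) △ ((R \ Q) ∩ (Q \ P))
7 ∈ P and 7 ∈ Q, so 7 ∈ P ∩ Q
7 ∈ (((P △ Q) ∪ P) △ ((R \ Q) ∩ (Q \ P))) and 7 ∈ (P ∩ Q), so 7 ∈ (((P △ Q) ∪ P) △ ((R \ Q) ∩ (Q \ P))) ∩ (P ∩ Q)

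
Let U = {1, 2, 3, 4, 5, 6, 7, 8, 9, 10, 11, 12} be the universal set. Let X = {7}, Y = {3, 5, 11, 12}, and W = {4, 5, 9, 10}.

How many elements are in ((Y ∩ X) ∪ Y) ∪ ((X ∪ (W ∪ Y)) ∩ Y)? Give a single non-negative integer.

4

Y ∩ X = {}
(Y ∩ X) ∪ Y = {3, 5, 11, 12}
W ∪ Y = {3, 4, 5, 9, 10, 11, 12}
X ∪ (W ∪ Y) = {3, 4, 5, 7, 9, 10, 11, 12}
(X ∪ (W ∪ Y)) ∩ Y = {3, 5, 11, 12}
((Y ∩ X) ∪ Y) ∪ ((X ∪ (W ∪ Y)) ∩ Y) = {3, 5, 11, 12}
|((Y ∩ X) ∪ Y) ∪ ((X ∪ (W ∪ Y)) ∩ Y)| = 4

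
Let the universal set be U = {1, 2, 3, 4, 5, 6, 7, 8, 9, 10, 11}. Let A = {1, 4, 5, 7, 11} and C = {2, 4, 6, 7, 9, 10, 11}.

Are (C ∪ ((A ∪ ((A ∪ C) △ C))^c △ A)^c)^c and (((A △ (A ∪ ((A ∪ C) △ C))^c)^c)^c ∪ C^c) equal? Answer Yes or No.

No

A ∪ C = {1, 2, 4, 5, 6, 7, 9, 10, 11}
(A ∪ C) △ C = {1, 5}
A ∪ ((A ∪ C) △ C) = {1, 4, 5, 7, 11}
(A ∪ ((A ∪ C) △ C))^c = {2, 3, 6, 8, 9, 10}
(A ∪ ((A ∪ C) △ C))^c △ A = {1, 2, 3, 4, 5, 6, 7, 8, 9, 10, 11}
((A ∪ ((A ∪ C) △ C))^c △ A)^c = {}
C ∪ ((A ∪ ((A ∪ C) △ C))^c △ A)^c = {2, 4, 6, 7, 9, 10, 11}
(C ∪ ((A ∪ ((A ∪ C) △ C))^c △ A)^c)^c = {1, 3, 5, 8}
A △ (A ∪ ((A ∪ C) △ C))^c = {1, 2, 3, 4, 5, 6, 7, 8, 9, 10, 11}
(A △ (A ∪ ((A ∪ C) △ C))^c)^c = {}
((A △ (A ∪ ((A ∪ C) △ C))^c)^c)^c = {1, 2, 3, 4, 5, 6, 7, 8, 9, 10, 11}
C^c = {1, 3, 5, 8}
((A △ (A ∪ ((A ∪ C) △ C))^c)^c)^c ∪ C^c = {1, 2, 3, 4, 5, 6, 7, 8, 9, 10, 11}
2 ∈ ((A △ (A ∪ ((A ∪ C) △ C))^c)^c)^c ∪ C^c but 2 ∉ (C ∪ ((A ∪ ((A ∪ C) △ C))^c △ A)^c)^c, so they differ.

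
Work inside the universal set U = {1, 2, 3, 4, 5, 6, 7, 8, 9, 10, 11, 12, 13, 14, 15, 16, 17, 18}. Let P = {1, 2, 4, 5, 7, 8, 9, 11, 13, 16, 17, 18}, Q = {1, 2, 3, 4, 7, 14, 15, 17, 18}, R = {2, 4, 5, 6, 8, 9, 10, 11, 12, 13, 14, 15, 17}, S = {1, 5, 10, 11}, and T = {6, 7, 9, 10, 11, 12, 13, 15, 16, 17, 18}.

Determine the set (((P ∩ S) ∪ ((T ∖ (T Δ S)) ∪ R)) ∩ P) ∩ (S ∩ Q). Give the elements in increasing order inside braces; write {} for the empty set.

P ∩ S = {1, 5, 11}
T Δ S = {1, 5, 6, 7, 9, 12, 13, 15, 16, 17, 18}
T ∖ (T Δ S) = {10, 11}
(T ∖ (T Δ S)) ∪ R = {2, 4, 5, 6, 8, 9, 10, 11, 12, 13, 14, 15, 17}
(P ∩ S) ∪ ((T ∖ (T Δ S)) ∪ R) = {1, 2, 4, 5, 6, 8, 9, 10, 11, 12, 13, 14, 15, 17}
((P ∩ S) ∪ ((T ∖ (T Δ S)) ∪ R)) ∩ P = {1, 2, 4, 5, 8, 9, 11, 13, 17}
S ∩ Q = {1}
(((P ∩ S) ∪ ((T ∖ (T Δ S)) ∪ R)) ∩ P) ∩ (S ∩ Q) = {1}

{1}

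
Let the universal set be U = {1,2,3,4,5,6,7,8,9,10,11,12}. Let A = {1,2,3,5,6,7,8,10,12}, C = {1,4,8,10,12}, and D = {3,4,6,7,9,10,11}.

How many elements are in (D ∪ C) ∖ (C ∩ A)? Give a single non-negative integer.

6

D ∪ C = {1,3,4,6,7,8,9,10,11,12}
C ∩ A = {1,8,10,12}
(D ∪ C) ∖ (C ∩ A) = {3,4,6,7,9,11}
|(D ∪ C) ∖ (C ∩ A)| = 6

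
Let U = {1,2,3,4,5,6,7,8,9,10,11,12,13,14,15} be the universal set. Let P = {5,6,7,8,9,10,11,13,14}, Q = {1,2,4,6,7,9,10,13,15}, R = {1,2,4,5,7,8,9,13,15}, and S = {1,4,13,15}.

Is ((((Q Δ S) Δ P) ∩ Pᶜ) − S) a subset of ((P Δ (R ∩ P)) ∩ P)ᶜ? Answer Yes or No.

Q Δ S = {2,6,7,9,10}
(Q Δ S) Δ P = {2,5,8,11,13,14}
Pᶜ = {1,2,3,4,12,15}
((Q Δ S) Δ P) ∩ Pᶜ = {2}
(((Q Δ S) Δ P) ∩ Pᶜ) − S = {2}
R ∩ P = {5,7,8,9,13}
P Δ (R ∩ P) = {6,10,11,14}
(P Δ (R ∩ P)) ∩ P = {6,10,11,14}
((P Δ (R ∩ P)) ∩ P)ᶜ = {1,2,3,4,5,7,8,9,12,13,15}
Every element of {2} is in {1,2,3,4,5,7,8,9,12,13,15}, so (((Q Δ S) Δ P) ∩ Pᶜ) − S ⊆ ((P Δ (R ∩ P)) ∩ P)ᶜ.

Yes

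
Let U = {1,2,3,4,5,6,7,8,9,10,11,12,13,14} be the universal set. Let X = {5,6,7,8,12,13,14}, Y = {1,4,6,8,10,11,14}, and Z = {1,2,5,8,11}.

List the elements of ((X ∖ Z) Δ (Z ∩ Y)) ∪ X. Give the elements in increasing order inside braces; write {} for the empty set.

{1,5,6,7,8,11,12,13,14}

X ∖ Z = {6,7,12,13,14}
Z ∩ Y = {1,8,11}
(X ∖ Z) Δ (Z ∩ Y) = {1,6,7,8,11,12,13,14}
((X ∖ Z) Δ (Z ∩ Y)) ∪ X = {1,5,6,7,8,11,12,13,14}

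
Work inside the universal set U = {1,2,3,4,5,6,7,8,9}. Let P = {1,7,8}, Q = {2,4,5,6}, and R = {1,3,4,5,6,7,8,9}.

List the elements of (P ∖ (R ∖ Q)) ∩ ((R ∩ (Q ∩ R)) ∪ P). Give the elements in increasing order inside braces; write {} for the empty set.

{}

R ∖ Q = {1,3,7,8,9}
P ∖ (R ∖ Q) = {}
Q ∩ R = {4,5,6}
R ∩ (Q ∩ R) = {4,5,6}
(R ∩ (Q ∩ R)) ∪ P = {1,4,5,6,7,8}
(P ∖ (R ∖ Q)) ∩ ((R ∩ (Q ∩ R)) ∪ P) = {}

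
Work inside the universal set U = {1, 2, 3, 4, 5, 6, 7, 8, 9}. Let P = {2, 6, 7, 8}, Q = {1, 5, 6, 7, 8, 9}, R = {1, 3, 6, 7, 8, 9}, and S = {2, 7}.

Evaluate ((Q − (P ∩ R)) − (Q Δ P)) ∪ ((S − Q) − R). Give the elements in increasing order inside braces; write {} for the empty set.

P ∩ R = {6, 7, 8}
Q − (P ∩ R) = {1, 5, 9}
Q Δ P = {1, 2, 5, 9}
(Q − (P ∩ R)) − (Q Δ P) = {}
S − Q = {2}
(S − Q) − R = {2}
((Q − (P ∩ R)) − (Q Δ P)) ∪ ((S − Q) − R) = {2}

{2}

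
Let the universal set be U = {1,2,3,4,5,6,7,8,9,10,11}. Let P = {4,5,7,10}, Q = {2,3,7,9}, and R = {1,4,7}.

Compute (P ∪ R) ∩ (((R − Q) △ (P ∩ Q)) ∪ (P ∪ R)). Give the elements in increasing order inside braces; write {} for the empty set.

{1,4,5,7,10}

P ∪ R = {1,4,5,7,10}
R − Q = {1,4}
P ∩ Q = {7}
(R − Q) △ (P ∩ Q) = {1,4,7}
((R − Q) △ (P ∩ Q)) ∪ (P ∪ R) = {1,4,5,7,10}
(P ∪ R) ∩ (((R − Q) △ (P ∩ Q)) ∪ (P ∪ R)) = {1,4,5,7,10}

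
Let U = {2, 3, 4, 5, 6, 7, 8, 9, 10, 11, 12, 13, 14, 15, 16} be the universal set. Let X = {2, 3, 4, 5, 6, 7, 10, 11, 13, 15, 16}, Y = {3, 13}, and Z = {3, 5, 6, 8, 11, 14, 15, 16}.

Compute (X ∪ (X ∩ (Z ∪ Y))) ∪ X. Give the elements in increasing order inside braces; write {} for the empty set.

{2, 3, 4, 5, 6, 7, 10, 11, 13, 15, 16}

Z ∪ Y = {3, 5, 6, 8, 11, 13, 14, 15, 16}
X ∩ (Z ∪ Y) = {3, 5, 6, 11, 13, 15, 16}
X ∪ (X ∩ (Z ∪ Y)) = {2, 3, 4, 5, 6, 7, 10, 11, 13, 15, 16}
(X ∪ (X ∩ (Z ∪ Y))) ∪ X = {2, 3, 4, 5, 6, 7, 10, 11, 13, 15, 16}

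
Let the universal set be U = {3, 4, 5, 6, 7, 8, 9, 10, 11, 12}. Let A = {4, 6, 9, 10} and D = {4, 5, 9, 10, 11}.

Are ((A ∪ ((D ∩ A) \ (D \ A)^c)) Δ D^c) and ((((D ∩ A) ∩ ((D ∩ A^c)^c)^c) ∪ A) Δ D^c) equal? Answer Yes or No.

D ∩ A = {4, 9, 10}
D \ A = {5, 11}
(D \ A)^c = {3, 4, 6, 7, 8, 9, 10, 12}
(D ∩ A) \ (D \ A)^c = {}
A ∪ ((D ∩ A) \ (D \ A)^c) = {4, 6, 9, 10}
D^c = {3, 6, 7, 8, 12}
(A ∪ ((D ∩ A) \ (D \ A)^c)) Δ D^c = {3, 4, 7, 8, 9, 10, 12}
A^c = {3, 5, 7, 8, 11, 12}
D ∩ A^c = {5, 11}
(D ∩ A^c)^c = {3, 4, 6, 7, 8, 9, 10, 12}
((D ∩ A^c)^c)^c = {5, 11}
(D ∩ A) ∩ ((D ∩ A^c)^c)^c = {}
((D ∩ A) ∩ ((D ∩ A^c)^c)^c) ∪ A = {4, 6, 9, 10}
(((D ∩ A) ∩ ((D ∩ A^c)^c)^c) ∪ A) Δ D^c = {3, 4, 7, 8, 9, 10, 12}
Both equal {3, 4, 7, 8, 9, 10, 12}, so (A ∪ ((D ∩ A) \ (D \ A)^c)) Δ D^c = (((D ∩ A) ∩ ((D ∩ A^c)^c)^c) ∪ A) Δ D^c.

Yes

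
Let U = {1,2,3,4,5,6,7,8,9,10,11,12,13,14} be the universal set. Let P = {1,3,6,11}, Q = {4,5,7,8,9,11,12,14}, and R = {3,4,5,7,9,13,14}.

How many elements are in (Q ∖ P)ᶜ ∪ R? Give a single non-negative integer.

12

Q ∖ P = {4,5,7,8,9,12,14}
(Q ∖ P)ᶜ = {1,2,3,6,10,11,13}
(Q ∖ P)ᶜ ∪ R = {1,2,3,4,5,6,7,9,10,11,13,14}
|(Q ∖ P)ᶜ ∪ R| = 12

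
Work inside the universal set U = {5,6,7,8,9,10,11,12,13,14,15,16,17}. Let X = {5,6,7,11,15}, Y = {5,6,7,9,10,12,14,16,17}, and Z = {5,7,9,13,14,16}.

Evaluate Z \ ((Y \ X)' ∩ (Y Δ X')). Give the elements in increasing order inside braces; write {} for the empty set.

Y \ X = {9,10,12,14,16,17}
(Y \ X)' = {5,6,7,8,11,13,15}
X' = {8,9,10,12,13,14,16,17}
Y Δ X' = {5,6,7,8,13}
(Y \ X)' ∩ (Y Δ X') = {5,6,7,8,13}
Z \ ((Y \ X)' ∩ (Y Δ X')) = {9,14,16}

{9,14,16}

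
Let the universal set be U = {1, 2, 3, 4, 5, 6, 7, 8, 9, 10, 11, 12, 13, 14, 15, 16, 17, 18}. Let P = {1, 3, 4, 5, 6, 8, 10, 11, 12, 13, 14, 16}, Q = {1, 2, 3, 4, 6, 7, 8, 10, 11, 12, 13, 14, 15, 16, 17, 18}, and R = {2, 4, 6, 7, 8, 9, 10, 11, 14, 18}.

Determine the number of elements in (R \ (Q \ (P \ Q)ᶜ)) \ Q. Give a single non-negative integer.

1

P \ Q = {5}
(P \ Q)ᶜ = {1, 2, 3, 4, 6, 7, 8, 9, 10, 11, 12, 13, 14, 15, 16, 17, 18}
Q \ (P \ Q)ᶜ = {}
R \ (Q \ (P \ Q)ᶜ) = {2, 4, 6, 7, 8, 9, 10, 11, 14, 18}
(R \ (Q \ (P \ Q)ᶜ)) \ Q = {9}
|(R \ (Q \ (P \ Q)ᶜ)) \ Q| = 1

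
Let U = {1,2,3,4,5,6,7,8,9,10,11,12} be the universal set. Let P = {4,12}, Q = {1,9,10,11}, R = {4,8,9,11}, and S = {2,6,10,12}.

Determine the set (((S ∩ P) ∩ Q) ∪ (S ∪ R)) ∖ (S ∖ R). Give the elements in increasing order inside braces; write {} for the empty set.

S ∩ P = {12}
(S ∩ P) ∩ Q = {}
S ∪ R = {2,4,6,8,9,10,11,12}
((S ∩ P) ∩ Q) ∪ (S ∪ R) = {2,4,6,8,9,10,11,12}
S ∖ R = {2,6,10,12}
(((S ∩ P) ∩ Q) ∪ (S ∪ R)) ∖ (S ∖ R) = {4,8,9,11}

{4,8,9,11}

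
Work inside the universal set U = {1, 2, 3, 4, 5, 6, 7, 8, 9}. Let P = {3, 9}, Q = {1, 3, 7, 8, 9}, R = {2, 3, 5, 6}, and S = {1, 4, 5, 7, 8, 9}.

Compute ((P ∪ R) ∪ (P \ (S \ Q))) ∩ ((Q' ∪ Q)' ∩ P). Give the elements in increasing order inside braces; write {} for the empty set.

P ∪ R = {2, 3, 5, 6, 9}
S \ Q = {4, 5}
P \ (S \ Q) = {3, 9}
(P ∪ R) ∪ (P \ (S \ Q)) = {2, 3, 5, 6, 9}
Q' = {2, 4, 5, 6}
Q' ∪ Q = {1, 2, 3, 4, 5, 6, 7, 8, 9}
(Q' ∪ Q)' = {}
(Q' ∪ Q)' ∩ P = {}
((P ∪ R) ∪ (P \ (S \ Q))) ∩ ((Q' ∪ Q)' ∩ P) = {}

{}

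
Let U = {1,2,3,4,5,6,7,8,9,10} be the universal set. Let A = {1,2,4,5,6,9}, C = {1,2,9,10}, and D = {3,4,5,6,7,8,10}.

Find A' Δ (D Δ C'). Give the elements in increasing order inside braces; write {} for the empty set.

{3,7,8}

A' = {3,7,8,10}
C' = {3,4,5,6,7,8}
D Δ C' = {10}
A' Δ (D Δ C') = {3,7,8}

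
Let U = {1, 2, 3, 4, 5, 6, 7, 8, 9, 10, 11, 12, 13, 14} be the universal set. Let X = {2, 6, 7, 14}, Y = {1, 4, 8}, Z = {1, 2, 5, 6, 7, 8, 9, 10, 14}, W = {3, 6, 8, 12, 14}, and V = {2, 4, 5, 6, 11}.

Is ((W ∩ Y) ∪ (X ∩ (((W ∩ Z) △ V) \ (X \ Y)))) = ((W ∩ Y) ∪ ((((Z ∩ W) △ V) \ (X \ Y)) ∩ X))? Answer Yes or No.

W ∩ Y = {8}
W ∩ Z = {6, 8, 14}
(W ∩ Z) △ V = {2, 4, 5, 8, 11, 14}
X \ Y = {2, 6, 7, 14}
((W ∩ Z) △ V) \ (X \ Y) = {4, 5, 8, 11}
X ∩ (((W ∩ Z) △ V) \ (X \ Y)) = {}
(W ∩ Y) ∪ (X ∩ (((W ∩ Z) △ V) \ (X \ Y))) = {8}
Z ∩ W = {6, 8, 14}
(Z ∩ W) △ V = {2, 4, 5, 8, 11, 14}
((Z ∩ W) △ V) \ (X \ Y) = {4, 5, 8, 11}
(((Z ∩ W) △ V) \ (X \ Y)) ∩ X = {}
(W ∩ Y) ∪ ((((Z ∩ W) △ V) \ (X \ Y)) ∩ X) = {8}
Both equal {8}, so (W ∩ Y) ∪ (X ∩ (((W ∩ Z) △ V) \ (X \ Y))) = (W ∩ Y) ∪ ((((Z ∩ W) △ V) \ (X \ Y)) ∩ X).

Yes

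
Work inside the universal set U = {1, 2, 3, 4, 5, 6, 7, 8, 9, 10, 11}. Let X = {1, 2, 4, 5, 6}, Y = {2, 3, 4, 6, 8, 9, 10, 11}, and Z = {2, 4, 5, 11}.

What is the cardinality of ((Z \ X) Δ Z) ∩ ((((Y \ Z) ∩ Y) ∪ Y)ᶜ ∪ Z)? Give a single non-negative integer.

3

Z \ X = {11}
(Z \ X) Δ Z = {2, 4, 5}
Y \ Z = {3, 6, 8, 9, 10}
(Y \ Z) ∩ Y = {3, 6, 8, 9, 10}
((Y \ Z) ∩ Y) ∪ Y = {2, 3, 4, 6, 8, 9, 10, 11}
(((Y \ Z) ∩ Y) ∪ Y)ᶜ = {1, 5, 7}
(((Y \ Z) ∩ Y) ∪ Y)ᶜ ∪ Z = {1, 2, 4, 5, 7, 11}
((Z \ X) Δ Z) ∩ ((((Y \ Z) ∩ Y) ∪ Y)ᶜ ∪ Z) = {2, 4, 5}
|((Z \ X) Δ Z) ∩ ((((Y \ Z) ∩ Y) ∪ Y)ᶜ ∪ Z)| = 3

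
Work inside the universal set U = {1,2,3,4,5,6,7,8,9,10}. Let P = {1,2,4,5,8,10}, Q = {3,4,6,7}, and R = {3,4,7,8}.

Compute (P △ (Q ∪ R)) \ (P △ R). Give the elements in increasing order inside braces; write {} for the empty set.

Q ∪ R = {3,4,6,7,8}
P △ (Q ∪ R) = {1,2,3,5,6,7,10}
P △ R = {1,2,3,5,7,10}
(P △ (Q ∪ R)) \ (P △ R) = {6}

{6}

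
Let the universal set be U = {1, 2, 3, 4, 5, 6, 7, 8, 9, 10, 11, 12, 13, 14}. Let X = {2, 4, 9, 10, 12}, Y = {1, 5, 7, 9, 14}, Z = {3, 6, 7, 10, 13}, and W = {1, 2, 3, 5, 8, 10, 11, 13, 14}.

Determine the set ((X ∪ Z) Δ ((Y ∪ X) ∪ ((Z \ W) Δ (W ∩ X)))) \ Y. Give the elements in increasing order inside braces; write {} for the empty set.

{3, 13}

X ∪ Z = {2, 3, 4, 6, 7, 9, 10, 12, 13}
Y ∪ X = {1, 2, 4, 5, 7, 9, 10, 12, 14}
Z \ W = {6, 7}
W ∩ X = {2, 10}
(Z \ W) Δ (W ∩ X) = {2, 6, 7, 10}
(Y ∪ X) ∪ ((Z \ W) Δ (W ∩ X)) = {1, 2, 4, 5, 6, 7, 9, 10, 12, 14}
(X ∪ Z) Δ ((Y ∪ X) ∪ ((Z \ W) Δ (W ∩ X))) = {1, 3, 5, 13, 14}
((X ∪ Z) Δ ((Y ∪ X) ∪ ((Z \ W) Δ (W ∩ X)))) \ Y = {3, 13}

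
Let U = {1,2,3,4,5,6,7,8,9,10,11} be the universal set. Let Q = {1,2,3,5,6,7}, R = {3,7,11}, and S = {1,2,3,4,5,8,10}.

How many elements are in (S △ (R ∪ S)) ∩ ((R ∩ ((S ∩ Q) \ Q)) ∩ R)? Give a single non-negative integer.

R ∪ S = {1,2,3,4,5,7,8,10,11}
S △ (R ∪ S) = {7,11}
S ∩ Q = {1,2,3,5}
(S ∩ Q) \ Q = {}
R ∩ ((S ∩ Q) \ Q) = {}
(R ∩ ((S ∩ Q) \ Q)) ∩ R = {}
(S △ (R ∪ S)) ∩ ((R ∩ ((S ∩ Q) \ Q)) ∩ R) = {}
|(S △ (R ∪ S)) ∩ ((R ∩ ((S ∩ Q) \ Q)) ∩ R)| = 0

0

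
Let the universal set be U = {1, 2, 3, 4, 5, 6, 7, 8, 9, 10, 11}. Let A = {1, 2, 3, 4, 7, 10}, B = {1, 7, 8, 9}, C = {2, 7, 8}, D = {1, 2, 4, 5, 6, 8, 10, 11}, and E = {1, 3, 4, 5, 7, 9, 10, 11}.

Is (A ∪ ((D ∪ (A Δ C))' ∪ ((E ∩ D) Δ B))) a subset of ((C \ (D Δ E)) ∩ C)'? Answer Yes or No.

A Δ C = {1, 3, 4, 8, 10}
D ∪ (A Δ C) = {1, 2, 3, 4, 5, 6, 8, 10, 11}
(D ∪ (A Δ C))' = {7, 9}
E ∩ D = {1, 4, 5, 10, 11}
(E ∩ D) Δ B = {4, 5, 7, 8, 9, 10, 11}
(D ∪ (A Δ C))' ∪ ((E ∩ D) Δ B) = {4, 5, 7, 8, 9, 10, 11}
A ∪ ((D ∪ (A Δ C))' ∪ ((E ∩ D) Δ B)) = {1, 2, 3, 4, 5, 7, 8, 9, 10, 11}
D Δ E = {2, 3, 6, 7, 8, 9}
C \ (D Δ E) = {}
(C \ (D Δ E)) ∩ C = {}
((C \ (D Δ E)) ∩ C)' = {1, 2, 3, 4, 5, 6, 7, 8, 9, 10, 11}
Every element of {1, 2, 3, 4, 5, 7, 8, 9, 10, 11} is in {1, 2, 3, 4, 5, 6, 7, 8, 9, 10, 11}, so A ∪ ((D ∪ (A Δ C))' ∪ ((E ∩ D) Δ B)) ⊆ ((C \ (D Δ E)) ∩ C)'.

Yes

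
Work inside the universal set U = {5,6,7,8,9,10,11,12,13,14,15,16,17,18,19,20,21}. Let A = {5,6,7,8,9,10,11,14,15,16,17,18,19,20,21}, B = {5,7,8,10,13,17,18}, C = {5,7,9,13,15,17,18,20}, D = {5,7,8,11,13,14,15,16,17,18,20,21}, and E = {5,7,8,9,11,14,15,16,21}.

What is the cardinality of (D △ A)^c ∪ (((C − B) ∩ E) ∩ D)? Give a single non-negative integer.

D △ A = {6,9,10,13,19}
(D △ A)^c = {5,7,8,11,12,14,15,16,17,18,20,21}
C − B = {9,15,20}
(C − B) ∩ E = {9,15}
((C − B) ∩ E) ∩ D = {15}
(D △ A)^c ∪ (((C − B) ∩ E) ∩ D) = {5,7,8,11,12,14,15,16,17,18,20,21}
|(D △ A)^c ∪ (((C − B) ∩ E) ∩ D)| = 12

12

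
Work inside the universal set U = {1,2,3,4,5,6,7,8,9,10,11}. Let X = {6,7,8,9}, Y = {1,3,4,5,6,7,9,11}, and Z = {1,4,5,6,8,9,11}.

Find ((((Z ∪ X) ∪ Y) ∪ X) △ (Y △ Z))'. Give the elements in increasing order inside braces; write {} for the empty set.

Z ∪ X = {1,4,5,6,7,8,9,11}
(Z ∪ X) ∪ Y = {1,3,4,5,6,7,8,9,11}
((Z ∪ X) ∪ Y) ∪ X = {1,3,4,5,6,7,8,9,11}
Y △ Z = {3,7,8}
(((Z ∪ X) ∪ Y) ∪ X) △ (Y △ Z) = {1,4,5,6,9,11}
((((Z ∪ X) ∪ Y) ∪ X) △ (Y △ Z))' = {2,3,7,8,10}

{2,3,7,8,10}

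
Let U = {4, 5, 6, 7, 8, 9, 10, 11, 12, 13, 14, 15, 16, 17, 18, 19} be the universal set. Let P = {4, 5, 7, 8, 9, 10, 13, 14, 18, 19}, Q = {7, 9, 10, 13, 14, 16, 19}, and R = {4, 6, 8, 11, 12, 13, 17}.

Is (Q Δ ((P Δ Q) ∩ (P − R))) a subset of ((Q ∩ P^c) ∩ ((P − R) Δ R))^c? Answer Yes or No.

P Δ Q = {4, 5, 8, 16, 18}
P − R = {5, 7, 9, 10, 14, 18, 19}
(P Δ Q) ∩ (P − R) = {5, 18}
Q Δ ((P Δ Q) ∩ (P − R)) = {5, 7, 9, 10, 13, 14, 16, 18, 19}
P^c = {6, 11, 12, 15, 16, 17}
Q ∩ P^c = {16}
(P − R) Δ R = {4, 5, 6, 7, 8, 9, 10, 11, 12, 13, 14, 17, 18, 19}
(Q ∩ P^c) ∩ ((P − R) Δ R) = {}
((Q ∩ P^c) ∩ ((P − R) Δ R))^c = {4, 5, 6, 7, 8, 9, 10, 11, 12, 13, 14, 15, 16, 17, 18, 19}
Every element of {5, 7, 9, 10, 13, 14, 16, 18, 19} is in {4, 5, 6, 7, 8, 9, 10, 11, 12, 13, 14, 15, 16, 17, 18, 19}, so Q Δ ((P Δ Q) ∩ (P − R)) ⊆ ((Q ∩ P^c) ∩ ((P − R) Δ R))^c.

Yes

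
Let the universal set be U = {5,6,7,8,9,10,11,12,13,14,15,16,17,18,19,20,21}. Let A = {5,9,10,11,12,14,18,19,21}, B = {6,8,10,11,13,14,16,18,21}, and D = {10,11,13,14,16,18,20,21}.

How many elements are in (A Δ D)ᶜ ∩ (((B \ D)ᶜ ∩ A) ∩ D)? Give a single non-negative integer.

A Δ D = {5,9,12,13,16,19,20}
(A Δ D)ᶜ = {6,7,8,10,11,14,15,17,18,21}
B \ D = {6,8}
(B \ D)ᶜ = {5,7,9,10,11,12,13,14,15,16,17,18,19,20,21}
(B \ D)ᶜ ∩ A = {5,9,10,11,12,14,18,19,21}
((B \ D)ᶜ ∩ A) ∩ D = {10,11,14,18,21}
(A Δ D)ᶜ ∩ (((B \ D)ᶜ ∩ A) ∩ D) = {10,11,14,18,21}
|(A Δ D)ᶜ ∩ (((B \ D)ᶜ ∩ A) ∩ D)| = 5

5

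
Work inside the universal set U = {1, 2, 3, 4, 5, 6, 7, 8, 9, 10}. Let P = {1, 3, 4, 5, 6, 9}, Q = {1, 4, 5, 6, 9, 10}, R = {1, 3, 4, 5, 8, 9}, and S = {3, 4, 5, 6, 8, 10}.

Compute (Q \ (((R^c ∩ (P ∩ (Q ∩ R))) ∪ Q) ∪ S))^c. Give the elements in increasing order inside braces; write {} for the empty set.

{1, 2, 3, 4, 5, 6, 7, 8, 9, 10}

R^c = {2, 6, 7, 10}
Q ∩ R = {1, 4, 5, 9}
P ∩ (Q ∩ R) = {1, 4, 5, 9}
R^c ∩ (P ∩ (Q ∩ R)) = {}
(R^c ∩ (P ∩ (Q ∩ R))) ∪ Q = {1, 4, 5, 6, 9, 10}
((R^c ∩ (P ∩ (Q ∩ R))) ∪ Q) ∪ S = {1, 3, 4, 5, 6, 8, 9, 10}
Q \ (((R^c ∩ (P ∩ (Q ∩ R))) ∪ Q) ∪ S) = {}
(Q \ (((R^c ∩ (P ∩ (Q ∩ R))) ∪ Q) ∪ S))^c = {1, 2, 3, 4, 5, 6, 7, 8, 9, 10}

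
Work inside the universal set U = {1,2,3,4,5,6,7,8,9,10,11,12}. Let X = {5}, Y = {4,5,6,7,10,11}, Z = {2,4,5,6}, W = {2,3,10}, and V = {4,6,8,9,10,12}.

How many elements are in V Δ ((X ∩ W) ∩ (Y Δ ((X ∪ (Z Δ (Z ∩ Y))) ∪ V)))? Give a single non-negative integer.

6

X ∩ W = {}
Z ∩ Y = {4,5,6}
Z Δ (Z ∩ Y) = {2}
X ∪ (Z Δ (Z ∩ Y)) = {2,5}
(X ∪ (Z Δ (Z ∩ Y))) ∪ V = {2,4,5,6,8,9,10,12}
Y Δ ((X ∪ (Z Δ (Z ∩ Y))) ∪ V) = {2,7,8,9,11,12}
(X ∩ W) ∩ (Y Δ ((X ∪ (Z Δ (Z ∩ Y))) ∪ V)) = {}
V Δ ((X ∩ W) ∩ (Y Δ ((X ∪ (Z Δ (Z ∩ Y))) ∪ V))) = {4,6,8,9,10,12}
|V Δ ((X ∩ W) ∩ (Y Δ ((X ∪ (Z Δ (Z ∩ Y))) ∪ V)))| = 6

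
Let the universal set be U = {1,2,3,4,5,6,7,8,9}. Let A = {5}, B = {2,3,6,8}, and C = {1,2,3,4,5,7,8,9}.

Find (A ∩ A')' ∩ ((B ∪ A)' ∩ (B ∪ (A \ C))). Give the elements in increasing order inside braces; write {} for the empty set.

{}

A' = {1,2,3,4,6,7,8,9}
A ∩ A' = {}
(A ∩ A')' = {1,2,3,4,5,6,7,8,9}
B ∪ A = {2,3,5,6,8}
(B ∪ A)' = {1,4,7,9}
A \ C = {}
B ∪ (A \ C) = {2,3,6,8}
(B ∪ A)' ∩ (B ∪ (A \ C)) = {}
(A ∩ A')' ∩ ((B ∪ A)' ∩ (B ∪ (A \ C))) = {}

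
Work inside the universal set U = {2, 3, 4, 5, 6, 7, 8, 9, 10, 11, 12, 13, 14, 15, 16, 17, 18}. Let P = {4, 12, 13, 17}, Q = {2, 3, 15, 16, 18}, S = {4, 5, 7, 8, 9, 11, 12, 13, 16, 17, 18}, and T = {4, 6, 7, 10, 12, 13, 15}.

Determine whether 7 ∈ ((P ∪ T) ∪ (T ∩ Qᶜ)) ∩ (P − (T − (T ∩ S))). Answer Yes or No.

7 ∉ P and 7 ∈ T, so 7 ∈ P ∪ T
7 ∉ Q, so 7 ∈ Qᶜ
7 ∈ T and 7 ∈ Qᶜ, so 7 ∈ T ∩ Qᶜ
7 ∈ (P ∪ T) and 7 ∈ (T ∩ Qᶜ), so 7 ∈ (P ∪ T) ∪ (T ∩ Qᶜ)
7 ∈ T and 7 ∈ S, so 7 ∈ T ∩ S
7 ∈ T and 7 ∈ (T ∩ S), so 7 ∉ T − (T ∩ S)
7 ∉ P and 7 ∉ (T − (T ∩ S)), so 7 ∉ P − (T − (T ∩ S))
7 ∈ ((P ∪ T) ∪ (T ∩ Qᶜ)) and 7 ∉ (P − (T − (T ∩ S))), so 7 ∉ ((P ∪ T) ∪ (T ∩ Qᶜ)) ∩ (P − (T − (T ∩ S)))

No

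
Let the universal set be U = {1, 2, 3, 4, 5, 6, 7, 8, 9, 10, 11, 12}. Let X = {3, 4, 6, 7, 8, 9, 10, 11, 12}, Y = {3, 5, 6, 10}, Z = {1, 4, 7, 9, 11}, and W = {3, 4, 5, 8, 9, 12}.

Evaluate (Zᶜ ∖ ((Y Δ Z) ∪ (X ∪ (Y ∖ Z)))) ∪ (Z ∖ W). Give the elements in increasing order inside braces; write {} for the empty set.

Zᶜ = {2, 3, 5, 6, 8, 10, 12}
Y Δ Z = {1, 3, 4, 5, 6, 7, 9, 10, 11}
Y ∖ Z = {3, 5, 6, 10}
X ∪ (Y ∖ Z) = {3, 4, 5, 6, 7, 8, 9, 10, 11, 12}
(Y Δ Z) ∪ (X ∪ (Y ∖ Z)) = {1, 3, 4, 5, 6, 7, 8, 9, 10, 11, 12}
Zᶜ ∖ ((Y Δ Z) ∪ (X ∪ (Y ∖ Z))) = {2}
Z ∖ W = {1, 7, 11}
(Zᶜ ∖ ((Y Δ Z) ∪ (X ∪ (Y ∖ Z)))) ∪ (Z ∖ W) = {1, 2, 7, 11}

{1, 2, 7, 11}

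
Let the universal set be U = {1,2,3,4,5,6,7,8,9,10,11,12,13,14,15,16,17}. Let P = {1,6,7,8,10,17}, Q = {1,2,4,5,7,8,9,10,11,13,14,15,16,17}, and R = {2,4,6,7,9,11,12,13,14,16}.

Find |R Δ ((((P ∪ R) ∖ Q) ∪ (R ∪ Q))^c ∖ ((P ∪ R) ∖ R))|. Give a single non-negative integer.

11

P ∪ R = {1,2,4,6,7,8,9,10,11,12,13,14,16,17}
(P ∪ R) ∖ Q = {6,12}
R ∪ Q = {1,2,4,5,6,7,8,9,10,11,12,13,14,15,16,17}
((P ∪ R) ∖ Q) ∪ (R ∪ Q) = {1,2,4,5,6,7,8,9,10,11,12,13,14,15,16,17}
(((P ∪ R) ∖ Q) ∪ (R ∪ Q))^c = {3}
(P ∪ R) ∖ R = {1,8,10,17}
(((P ∪ R) ∖ Q) ∪ (R ∪ Q))^c ∖ ((P ∪ R) ∖ R) = {3}
R Δ ((((P ∪ R) ∖ Q) ∪ (R ∪ Q))^c ∖ ((P ∪ R) ∖ R)) = {2,3,4,6,7,9,11,12,13,14,16}
|R Δ ((((P ∪ R) ∖ Q) ∪ (R ∪ Q))^c ∖ ((P ∪ R) ∖ R))| = 11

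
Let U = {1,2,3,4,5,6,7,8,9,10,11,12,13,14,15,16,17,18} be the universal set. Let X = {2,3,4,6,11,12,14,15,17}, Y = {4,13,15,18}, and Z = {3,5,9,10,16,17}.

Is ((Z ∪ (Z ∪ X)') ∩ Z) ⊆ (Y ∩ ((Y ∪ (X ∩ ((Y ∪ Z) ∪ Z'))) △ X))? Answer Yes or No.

Z ∪ X = {2,3,4,5,6,9,10,11,12,14,15,16,17}
(Z ∪ X)' = {1,7,8,13,18}
Z ∪ (Z ∪ X)' = {1,3,5,7,8,9,10,13,16,17,18}
(Z ∪ (Z ∪ X)') ∩ Z = {3,5,9,10,16,17}
Y ∪ Z = {3,4,5,9,10,13,15,16,17,18}
Z' = {1,2,4,6,7,8,11,12,13,14,15,18}
(Y ∪ Z) ∪ Z' = {1,2,3,4,5,6,7,8,9,10,11,12,13,14,15,16,17,18}
X ∩ ((Y ∪ Z) ∪ Z') = {2,3,4,6,11,12,14,15,17}
Y ∪ (X ∩ ((Y ∪ Z) ∪ Z')) = {2,3,4,6,11,12,13,14,15,17,18}
(Y ∪ (X ∩ ((Y ∪ Z) ∪ Z'))) △ X = {13,18}
Y ∩ ((Y ∪ (X ∩ ((Y ∪ Z) ∪ Z'))) △ X) = {13,18}
3 ∈ (Z ∪ (Z ∪ X)') ∩ Z but 3 ∉ Y ∩ ((Y ∪ (X ∩ ((Y ∪ Z) ∪ Z'))) △ X), so the inclusion fails.

No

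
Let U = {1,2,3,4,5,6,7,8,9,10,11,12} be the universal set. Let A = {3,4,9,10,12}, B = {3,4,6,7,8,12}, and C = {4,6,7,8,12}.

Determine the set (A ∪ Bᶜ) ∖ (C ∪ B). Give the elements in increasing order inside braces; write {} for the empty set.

Bᶜ = {1,2,5,9,10,11}
A ∪ Bᶜ = {1,2,3,4,5,9,10,11,12}
C ∪ B = {3,4,6,7,8,12}
(A ∪ Bᶜ) ∖ (C ∪ B) = {1,2,5,9,10,11}

{1,2,5,9,10,11}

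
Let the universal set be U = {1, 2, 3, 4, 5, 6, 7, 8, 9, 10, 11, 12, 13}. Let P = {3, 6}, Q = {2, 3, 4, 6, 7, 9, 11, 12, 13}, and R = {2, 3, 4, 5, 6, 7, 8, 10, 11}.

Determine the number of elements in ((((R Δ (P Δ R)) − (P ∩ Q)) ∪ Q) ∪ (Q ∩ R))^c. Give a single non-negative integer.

4

P Δ R = {2, 4, 5, 7, 8, 10, 11}
R Δ (P Δ R) = {3, 6}
P ∩ Q = {3, 6}
(R Δ (P Δ R)) − (P ∩ Q) = {}
((R Δ (P Δ R)) − (P ∩ Q)) ∪ Q = {2, 3, 4, 6, 7, 9, 11, 12, 13}
Q ∩ R = {2, 3, 4, 6, 7, 11}
(((R Δ (P Δ R)) − (P ∩ Q)) ∪ Q) ∪ (Q ∩ R) = {2, 3, 4, 6, 7, 9, 11, 12, 13}
((((R Δ (P Δ R)) − (P ∩ Q)) ∪ Q) ∪ (Q ∩ R))^c = {1, 5, 8, 10}
|((((R Δ (P Δ R)) − (P ∩ Q)) ∪ Q) ∪ (Q ∩ R))^c| = 4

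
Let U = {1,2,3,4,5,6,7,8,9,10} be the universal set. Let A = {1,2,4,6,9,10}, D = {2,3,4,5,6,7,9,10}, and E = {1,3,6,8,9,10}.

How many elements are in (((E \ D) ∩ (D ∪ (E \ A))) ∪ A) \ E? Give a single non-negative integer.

E \ D = {1,8}
E \ A = {3,8}
D ∪ (E \ A) = {2,3,4,5,6,7,8,9,10}
(E \ D) ∩ (D ∪ (E \ A)) = {8}
((E \ D) ∩ (D ∪ (E \ A))) ∪ A = {1,2,4,6,8,9,10}
(((E \ D) ∩ (D ∪ (E \ A))) ∪ A) \ E = {2,4}
|(((E \ D) ∩ (D ∪ (E \ A))) ∪ A) \ E| = 2

2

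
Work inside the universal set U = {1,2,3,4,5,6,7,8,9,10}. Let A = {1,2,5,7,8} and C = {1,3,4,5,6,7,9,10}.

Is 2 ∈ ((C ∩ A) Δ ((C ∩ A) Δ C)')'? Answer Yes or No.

No

2 ∉ C and 2 ∈ A, so 2 ∉ C ∩ A
2 ∉ C and 2 ∈ A, so 2 ∉ C ∩ A
2 ∉ (C ∩ A) and 2 ∉ C, so 2 ∉ (C ∩ A) Δ C
2 ∈ ((C ∩ A) Δ C)' since 2 ∉ ((C ∩ A) Δ C)
2 ∉ (C ∩ A) and 2 ∈ ((C ∩ A) Δ C)', so 2 ∈ (C ∩ A) Δ ((C ∩ A) Δ C)'
2 ∉ ((C ∩ A) Δ ((C ∩ A) Δ C)')' since 2 ∈ ((C ∩ A) Δ ((C ∩ A) Δ C)')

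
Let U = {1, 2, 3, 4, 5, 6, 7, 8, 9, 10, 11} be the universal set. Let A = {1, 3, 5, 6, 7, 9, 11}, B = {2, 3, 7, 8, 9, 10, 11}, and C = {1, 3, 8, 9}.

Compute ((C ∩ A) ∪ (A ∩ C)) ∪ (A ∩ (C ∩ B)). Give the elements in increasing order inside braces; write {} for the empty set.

{1, 3, 9}

C ∩ A = {1, 3, 9}
A ∩ C = {1, 3, 9}
(C ∩ A) ∪ (A ∩ C) = {1, 3, 9}
C ∩ B = {3, 8, 9}
A ∩ (C ∩ B) = {3, 9}
((C ∩ A) ∪ (A ∩ C)) ∪ (A ∩ (C ∩ B)) = {1, 3, 9}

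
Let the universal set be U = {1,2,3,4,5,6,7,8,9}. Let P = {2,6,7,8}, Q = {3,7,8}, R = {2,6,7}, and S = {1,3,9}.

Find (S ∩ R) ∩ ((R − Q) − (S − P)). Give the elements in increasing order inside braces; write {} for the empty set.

S ∩ R = {}
R − Q = {2,6}
S − P = {1,3,9}
(R − Q) − (S − P) = {2,6}
(S ∩ R) ∩ ((R − Q) − (S − P)) = {}

{}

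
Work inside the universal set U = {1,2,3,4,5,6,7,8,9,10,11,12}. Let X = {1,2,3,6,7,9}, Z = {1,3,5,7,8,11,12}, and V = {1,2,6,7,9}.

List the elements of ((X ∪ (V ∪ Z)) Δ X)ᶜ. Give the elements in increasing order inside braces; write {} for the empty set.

{1,2,3,4,6,7,9,10}

V ∪ Z = {1,2,3,5,6,7,8,9,11,12}
X ∪ (V ∪ Z) = {1,2,3,5,6,7,8,9,11,12}
(X ∪ (V ∪ Z)) Δ X = {5,8,11,12}
((X ∪ (V ∪ Z)) Δ X)ᶜ = {1,2,3,4,6,7,9,10}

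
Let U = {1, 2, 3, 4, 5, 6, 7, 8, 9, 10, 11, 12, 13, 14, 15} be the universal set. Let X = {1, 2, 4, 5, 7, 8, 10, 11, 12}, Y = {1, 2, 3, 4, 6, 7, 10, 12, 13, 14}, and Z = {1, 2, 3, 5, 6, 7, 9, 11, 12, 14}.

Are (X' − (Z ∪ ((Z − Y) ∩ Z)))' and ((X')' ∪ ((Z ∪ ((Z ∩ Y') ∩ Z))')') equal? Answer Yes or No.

X' = {3, 6, 9, 13, 14, 15}
Z − Y = {5, 9, 11}
(Z − Y) ∩ Z = {5, 9, 11}
Z ∪ ((Z − Y) ∩ Z) = {1, 2, 3, 5, 6, 7, 9, 11, 12, 14}
X' − (Z ∪ ((Z − Y) ∩ Z)) = {13, 15}
(X' − (Z ∪ ((Z − Y) ∩ Z)))' = {1, 2, 3, 4, 5, 6, 7, 8, 9, 10, 11, 12, 14}
(X')' = {1, 2, 4, 5, 7, 8, 10, 11, 12}
Y' = {5, 8, 9, 11, 15}
Z ∩ Y' = {5, 9, 11}
(Z ∩ Y') ∩ Z = {5, 9, 11}
Z ∪ ((Z ∩ Y') ∩ Z) = {1, 2, 3, 5, 6, 7, 9, 11, 12, 14}
(Z ∪ ((Z ∩ Y') ∩ Z))' = {4, 8, 10, 13, 15}
((Z ∪ ((Z ∩ Y') ∩ Z))')' = {1, 2, 3, 5, 6, 7, 9, 11, 12, 14}
(X')' ∪ ((Z ∪ ((Z ∩ Y') ∩ Z))')' = {1, 2, 3, 4, 5, 6, 7, 8, 9, 10, 11, 12, 14}
Both equal {1, 2, 3, 4, 5, 6, 7, 8, 9, 10, 11, 12, 14}, so (X' − (Z ∪ ((Z − Y) ∩ Z)))' = (X')' ∪ ((Z ∪ ((Z ∩ Y') ∩ Z))')'.

Yes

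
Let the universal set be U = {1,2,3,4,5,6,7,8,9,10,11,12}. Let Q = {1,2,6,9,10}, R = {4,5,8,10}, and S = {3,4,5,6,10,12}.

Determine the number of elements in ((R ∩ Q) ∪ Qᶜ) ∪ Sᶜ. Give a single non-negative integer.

11

R ∩ Q = {10}
Qᶜ = {3,4,5,7,8,11,12}
(R ∩ Q) ∪ Qᶜ = {3,4,5,7,8,10,11,12}
Sᶜ = {1,2,7,8,9,11}
((R ∩ Q) ∪ Qᶜ) ∪ Sᶜ = {1,2,3,4,5,7,8,9,10,11,12}
|((R ∩ Q) ∪ Qᶜ) ∪ Sᶜ| = 11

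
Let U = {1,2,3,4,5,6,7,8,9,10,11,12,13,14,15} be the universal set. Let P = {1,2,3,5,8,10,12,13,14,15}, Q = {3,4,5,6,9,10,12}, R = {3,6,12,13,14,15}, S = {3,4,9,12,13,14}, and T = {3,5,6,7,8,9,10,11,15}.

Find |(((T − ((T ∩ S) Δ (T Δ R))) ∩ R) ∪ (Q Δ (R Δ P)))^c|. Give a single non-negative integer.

T ∩ S = {3,9}
T Δ R = {5,7,8,9,10,11,12,13,14}
(T ∩ S) Δ (T Δ R) = {3,5,7,8,10,11,12,13,14}
T − ((T ∩ S) Δ (T Δ R)) = {6,9,15}
(T − ((T ∩ S) Δ (T Δ R))) ∩ R = {6,15}
R Δ P = {1,2,5,6,8,10}
Q Δ (R Δ P) = {1,2,3,4,8,9,12}
((T − ((T ∩ S) Δ (T Δ R))) ∩ R) ∪ (Q Δ (R Δ P)) = {1,2,3,4,6,8,9,12,15}
(((T − ((T ∩ S) Δ (T Δ R))) ∩ R) ∪ (Q Δ (R Δ P)))^c = {5,7,10,11,13,14}
|(((T − ((T ∩ S) Δ (T Δ R))) ∩ R) ∪ (Q Δ (R Δ P)))^c| = 6

6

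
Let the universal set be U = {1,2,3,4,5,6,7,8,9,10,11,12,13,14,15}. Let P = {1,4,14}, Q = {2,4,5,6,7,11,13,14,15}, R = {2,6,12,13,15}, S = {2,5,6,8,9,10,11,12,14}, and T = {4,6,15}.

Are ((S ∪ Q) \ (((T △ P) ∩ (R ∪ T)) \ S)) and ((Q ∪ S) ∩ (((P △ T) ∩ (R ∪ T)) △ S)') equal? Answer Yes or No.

No

S ∪ Q = {2,4,5,6,7,8,9,10,11,12,13,14,15}
T △ P = {1,6,14,15}
R ∪ T = {2,4,6,12,13,15}
(T △ P) ∩ (R ∪ T) = {6,15}
((T △ P) ∩ (R ∪ T)) \ S = {15}
(S ∪ Q) \ (((T △ P) ∩ (R ∪ T)) \ S) = {2,4,5,6,7,8,9,10,11,12,13,14}
Q ∪ S = {2,4,5,6,7,8,9,10,11,12,13,14,15}
P △ T = {1,6,14,15}
(P △ T) ∩ (R ∪ T) = {6,15}
((P △ T) ∩ (R ∪ T)) △ S = {2,5,8,9,10,11,12,14,15}
(((P △ T) ∩ (R ∪ T)) △ S)' = {1,3,4,6,7,13}
(Q ∪ S) ∩ (((P △ T) ∩ (R ∪ T)) △ S)' = {4,6,7,13}
2 ∈ (S ∪ Q) \ (((T △ P) ∩ (R ∪ T)) \ S) but 2 ∉ (Q ∪ S) ∩ (((P △ T) ∩ (R ∪ T)) △ S)', so they differ.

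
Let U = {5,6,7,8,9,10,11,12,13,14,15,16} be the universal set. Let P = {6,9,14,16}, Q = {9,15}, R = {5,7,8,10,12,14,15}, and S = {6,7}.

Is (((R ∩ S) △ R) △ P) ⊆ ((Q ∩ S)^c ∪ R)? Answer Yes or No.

R ∩ S = {7}
(R ∩ S) △ R = {5,8,10,12,14,15}
((R ∩ S) △ R) △ P = {5,6,8,9,10,12,15,16}
Q ∩ S = {}
(Q ∩ S)^c = {5,6,7,8,9,10,11,12,13,14,15,16}
(Q ∩ S)^c ∪ R = {5,6,7,8,9,10,11,12,13,14,15,16}
Every element of {5,6,8,9,10,12,15,16} is in {5,6,7,8,9,10,11,12,13,14,15,16}, so ((R ∩ S) △ R) △ P ⊆ (Q ∩ S)^c ∪ R.

Yes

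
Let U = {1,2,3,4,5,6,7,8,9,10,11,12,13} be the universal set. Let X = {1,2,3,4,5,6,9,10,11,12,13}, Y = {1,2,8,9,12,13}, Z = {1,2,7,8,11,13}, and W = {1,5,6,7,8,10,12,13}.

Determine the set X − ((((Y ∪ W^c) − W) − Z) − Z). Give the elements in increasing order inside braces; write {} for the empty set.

{1,2,5,6,10,11,12,13}

W^c = {2,3,4,9,11}
Y ∪ W^c = {1,2,3,4,8,9,11,12,13}
(Y ∪ W^c) − W = {2,3,4,9,11}
((Y ∪ W^c) − W) − Z = {3,4,9}
(((Y ∪ W^c) − W) − Z) − Z = {3,4,9}
X − ((((Y ∪ W^c) − W) − Z) − Z) = {1,2,5,6,10,11,12,13}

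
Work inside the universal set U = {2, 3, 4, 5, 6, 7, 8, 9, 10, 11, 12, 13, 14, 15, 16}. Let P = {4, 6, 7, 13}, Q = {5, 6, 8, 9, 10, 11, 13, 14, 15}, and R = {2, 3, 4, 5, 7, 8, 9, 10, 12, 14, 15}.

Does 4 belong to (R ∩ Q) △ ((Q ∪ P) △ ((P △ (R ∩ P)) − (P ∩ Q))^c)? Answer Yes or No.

4 ∈ R and 4 ∉ Q, so 4 ∉ R ∩ Q
4 ∉ Q and 4 ∈ P, so 4 ∈ Q ∪ P
4 ∈ R and 4 ∈ P, so 4 ∈ R ∩ P
4 ∈ P and 4 ∈ (R ∩ P), so 4 ∉ P △ (R ∩ P)
4 ∈ P and 4 ∉ Q, so 4 ∉ P ∩ Q
4 ∉ (P △ (R ∩ P)) and 4 ∉ (P ∩ Q), so 4 ∉ (P △ (R ∩ P)) − (P ∩ Q)
4 ∈ ((P △ (R ∩ P)) − (P ∩ Q))^c since 4 ∉ ((P △ (R ∩ P)) − (P ∩ Q))
4 ∈ (Q ∪ P) and 4 ∈ ((P △ (R ∩ P)) − (P ∩ Q))^c, so 4 ∉ (Q ∪ P) △ ((P △ (R ∩ P)) − (P ∩ Q))^c
4 ∉ (R ∩ Q) and 4 ∉ ((Q ∪ P) △ ((P △ (R ∩ P)) − (P ∩ Q))^c), so 4 ∉ (R ∩ Q) △ ((Q ∪ P) △ ((P △ (R ∩ P)) − (P ∩ Q))^c)

No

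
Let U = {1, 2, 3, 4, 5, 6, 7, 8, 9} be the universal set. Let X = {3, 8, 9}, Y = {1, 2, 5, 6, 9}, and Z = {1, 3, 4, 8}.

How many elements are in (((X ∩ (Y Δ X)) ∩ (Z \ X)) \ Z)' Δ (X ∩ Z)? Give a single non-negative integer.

Y Δ X = {1, 2, 3, 5, 6, 8}
X ∩ (Y Δ X) = {3, 8}
Z \ X = {1, 4}
(X ∩ (Y Δ X)) ∩ (Z \ X) = {}
((X ∩ (Y Δ X)) ∩ (Z \ X)) \ Z = {}
(((X ∩ (Y Δ X)) ∩ (Z \ X)) \ Z)' = {1, 2, 3, 4, 5, 6, 7, 8, 9}
X ∩ Z = {3, 8}
(((X ∩ (Y Δ X)) ∩ (Z \ X)) \ Z)' Δ (X ∩ Z) = {1, 2, 4, 5, 6, 7, 9}
|(((X ∩ (Y Δ X)) ∩ (Z \ X)) \ Z)' Δ (X ∩ Z)| = 7

7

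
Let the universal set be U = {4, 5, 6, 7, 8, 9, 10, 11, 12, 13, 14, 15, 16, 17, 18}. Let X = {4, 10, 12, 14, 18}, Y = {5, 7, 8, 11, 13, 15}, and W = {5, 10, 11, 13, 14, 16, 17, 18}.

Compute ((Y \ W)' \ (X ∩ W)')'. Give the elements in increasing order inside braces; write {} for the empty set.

{4, 5, 6, 7, 8, 9, 11, 12, 13, 15, 16, 17}

Y \ W = {7, 8, 15}
(Y \ W)' = {4, 5, 6, 9, 10, 11, 12, 13, 14, 16, 17, 18}
X ∩ W = {10, 14, 18}
(X ∩ W)' = {4, 5, 6, 7, 8, 9, 11, 12, 13, 15, 16, 17}
(Y \ W)' \ (X ∩ W)' = {10, 14, 18}
((Y \ W)' \ (X ∩ W)')' = {4, 5, 6, 7, 8, 9, 11, 12, 13, 15, 16, 17}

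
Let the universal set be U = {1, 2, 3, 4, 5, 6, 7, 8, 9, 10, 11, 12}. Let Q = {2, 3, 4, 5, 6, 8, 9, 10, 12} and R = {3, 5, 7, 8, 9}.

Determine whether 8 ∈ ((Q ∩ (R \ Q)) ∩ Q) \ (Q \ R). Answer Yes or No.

No

8 ∈ R and 8 ∈ Q, so 8 ∉ R \ Q
8 ∈ Q and 8 ∉ (R \ Q), so 8 ∉ Q ∩ (R \ Q)
8 ∉ (Q ∩ (R \ Q)) and 8 ∈ Q, so 8 ∉ (Q ∩ (R \ Q)) ∩ Q
8 ∈ Q and 8 ∈ R, so 8 ∉ Q \ R
8 ∉ ((Q ∩ (R \ Q)) ∩ Q) and 8 ∉ (Q \ R), so 8 ∉ ((Q ∩ (R \ Q)) ∩ Q) \ (Q \ R)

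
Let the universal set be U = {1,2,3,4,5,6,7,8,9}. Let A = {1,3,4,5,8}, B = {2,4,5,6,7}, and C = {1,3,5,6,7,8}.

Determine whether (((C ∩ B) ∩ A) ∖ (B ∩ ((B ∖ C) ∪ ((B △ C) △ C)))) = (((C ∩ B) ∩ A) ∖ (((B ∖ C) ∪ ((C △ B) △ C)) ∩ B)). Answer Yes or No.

C ∩ B = {5,6,7}
(C ∩ B) ∩ A = {5}
B ∖ C = {2,4}
B △ C = {1,2,3,4,8}
(B △ C) △ C = {2,4,5,6,7}
(B ∖ C) ∪ ((B △ C) △ C) = {2,4,5,6,7}
B ∩ ((B ∖ C) ∪ ((B △ C) △ C)) = {2,4,5,6,7}
((C ∩ B) ∩ A) ∖ (B ∩ ((B ∖ C) ∪ ((B △ C) △ C))) = {}
C △ B = {1,2,3,4,8}
(C △ B) △ C = {2,4,5,6,7}
(B ∖ C) ∪ ((C △ B) △ C) = {2,4,5,6,7}
((B ∖ C) ∪ ((C △ B) △ C)) ∩ B = {2,4,5,6,7}
((C ∩ B) ∩ A) ∖ (((B ∖ C) ∪ ((C △ B) △ C)) ∩ B) = {}
Both equal {}, so ((C ∩ B) ∩ A) ∖ (B ∩ ((B ∖ C) ∪ ((B △ C) △ C))) = ((C ∩ B) ∩ A) ∖ (((B ∖ C) ∪ ((C △ B) △ C)) ∩ B).

Yes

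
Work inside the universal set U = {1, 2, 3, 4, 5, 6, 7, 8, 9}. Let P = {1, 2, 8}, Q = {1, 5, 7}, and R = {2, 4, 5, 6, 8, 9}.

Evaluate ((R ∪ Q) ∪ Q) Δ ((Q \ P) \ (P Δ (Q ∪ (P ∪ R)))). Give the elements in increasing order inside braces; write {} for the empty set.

{1, 2, 4, 5, 6, 7, 8, 9}

R ∪ Q = {1, 2, 4, 5, 6, 7, 8, 9}
(R ∪ Q) ∪ Q = {1, 2, 4, 5, 6, 7, 8, 9}
Q \ P = {5, 7}
P ∪ R = {1, 2, 4, 5, 6, 8, 9}
Q ∪ (P ∪ R) = {1, 2, 4, 5, 6, 7, 8, 9}
P Δ (Q ∪ (P ∪ R)) = {4, 5, 6, 7, 9}
(Q \ P) \ (P Δ (Q ∪ (P ∪ R))) = {}
((R ∪ Q) ∪ Q) Δ ((Q \ P) \ (P Δ (Q ∪ (P ∪ R)))) = {1, 2, 4, 5, 6, 7, 8, 9}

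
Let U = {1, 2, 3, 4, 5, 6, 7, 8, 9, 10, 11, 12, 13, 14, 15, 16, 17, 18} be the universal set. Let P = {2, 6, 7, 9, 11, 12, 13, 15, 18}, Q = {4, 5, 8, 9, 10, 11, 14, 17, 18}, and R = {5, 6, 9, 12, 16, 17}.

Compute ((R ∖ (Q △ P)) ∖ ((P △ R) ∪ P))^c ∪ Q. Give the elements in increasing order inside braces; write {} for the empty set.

Q △ P = {2, 4, 5, 6, 7, 8, 10, 12, 13, 14, 15, 17}
R ∖ (Q △ P) = {9, 16}
P △ R = {2, 5, 7, 11, 13, 15, 16, 17, 18}
(P △ R) ∪ P = {2, 5, 6, 7, 9, 11, 12, 13, 15, 16, 17, 18}
(R ∖ (Q △ P)) ∖ ((P △ R) ∪ P) = {}
((R ∖ (Q △ P)) ∖ ((P △ R) ∪ P))^c = {1, 2, 3, 4, 5, 6, 7, 8, 9, 10, 11, 12, 13, 14, 15, 16, 17, 18}
((R ∖ (Q △ P)) ∖ ((P △ R) ∪ P))^c ∪ Q = {1, 2, 3, 4, 5, 6, 7, 8, 9, 10, 11, 12, 13, 14, 15, 16, 17, 18}

{1, 2, 3, 4, 5, 6, 7, 8, 9, 10, 11, 12, 13, 14, 15, 16, 17, 18}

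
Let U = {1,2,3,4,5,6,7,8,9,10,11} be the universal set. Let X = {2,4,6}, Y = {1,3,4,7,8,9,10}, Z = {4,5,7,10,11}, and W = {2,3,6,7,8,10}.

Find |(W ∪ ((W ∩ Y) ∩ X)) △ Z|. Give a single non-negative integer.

7

W ∩ Y = {3,7,8,10}
(W ∩ Y) ∩ X = {}
W ∪ ((W ∩ Y) ∩ X) = {2,3,6,7,8,10}
(W ∪ ((W ∩ Y) ∩ X)) △ Z = {2,3,4,5,6,8,11}
|(W ∪ ((W ∩ Y) ∩ X)) △ Z| = 7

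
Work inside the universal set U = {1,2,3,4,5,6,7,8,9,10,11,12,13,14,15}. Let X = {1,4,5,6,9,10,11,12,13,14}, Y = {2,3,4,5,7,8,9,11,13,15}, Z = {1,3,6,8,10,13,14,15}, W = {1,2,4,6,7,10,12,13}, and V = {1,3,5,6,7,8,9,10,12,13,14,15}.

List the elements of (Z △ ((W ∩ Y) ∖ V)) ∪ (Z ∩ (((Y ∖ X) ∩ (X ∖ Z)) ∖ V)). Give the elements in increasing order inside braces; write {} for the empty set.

{1,2,3,4,6,8,10,13,14,15}

W ∩ Y = {2,4,7,13}
(W ∩ Y) ∖ V = {2,4}
Z △ ((W ∩ Y) ∖ V) = {1,2,3,4,6,8,10,13,14,15}
Y ∖ X = {2,3,7,8,15}
X ∖ Z = {4,5,9,11,12}
(Y ∖ X) ∩ (X ∖ Z) = {}
((Y ∖ X) ∩ (X ∖ Z)) ∖ V = {}
Z ∩ (((Y ∖ X) ∩ (X ∖ Z)) ∖ V) = {}
(Z △ ((W ∩ Y) ∖ V)) ∪ (Z ∩ (((Y ∖ X) ∩ (X ∖ Z)) ∖ V)) = {1,2,3,4,6,8,10,13,14,15}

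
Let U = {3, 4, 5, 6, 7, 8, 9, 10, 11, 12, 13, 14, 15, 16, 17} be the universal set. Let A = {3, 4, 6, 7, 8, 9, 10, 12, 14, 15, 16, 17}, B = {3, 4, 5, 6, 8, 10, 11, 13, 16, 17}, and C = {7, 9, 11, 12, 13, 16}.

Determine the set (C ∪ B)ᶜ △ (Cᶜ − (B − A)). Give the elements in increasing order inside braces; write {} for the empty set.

C ∪ B = {3, 4, 5, 6, 7, 8, 9, 10, 11, 12, 13, 16, 17}
(C ∪ B)ᶜ = {14, 15}
Cᶜ = {3, 4, 5, 6, 8, 10, 14, 15, 17}
B − A = {5, 11, 13}
Cᶜ − (B − A) = {3, 4, 6, 8, 10, 14, 15, 17}
(C ∪ B)ᶜ △ (Cᶜ − (B − A)) = {3, 4, 6, 8, 10, 17}

{3, 4, 6, 8, 10, 17}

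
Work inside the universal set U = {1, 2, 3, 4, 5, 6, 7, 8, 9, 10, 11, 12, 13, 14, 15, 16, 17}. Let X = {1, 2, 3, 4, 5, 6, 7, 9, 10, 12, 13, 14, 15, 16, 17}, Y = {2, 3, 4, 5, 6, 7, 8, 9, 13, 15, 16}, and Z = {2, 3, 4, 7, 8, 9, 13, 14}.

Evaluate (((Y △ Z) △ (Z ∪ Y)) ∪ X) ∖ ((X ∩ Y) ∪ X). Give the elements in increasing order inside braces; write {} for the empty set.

{8}

Y △ Z = {5, 6, 14, 15, 16}
Z ∪ Y = {2, 3, 4, 5, 6, 7, 8, 9, 13, 14, 15, 16}
(Y △ Z) △ (Z ∪ Y) = {2, 3, 4, 7, 8, 9, 13}
((Y △ Z) △ (Z ∪ Y)) ∪ X = {1, 2, 3, 4, 5, 6, 7, 8, 9, 10, 12, 13, 14, 15, 16, 17}
X ∩ Y = {2, 3, 4, 5, 6, 7, 9, 13, 15, 16}
(X ∩ Y) ∪ X = {1, 2, 3, 4, 5, 6, 7, 9, 10, 12, 13, 14, 15, 16, 17}
(((Y △ Z) △ (Z ∪ Y)) ∪ X) ∖ ((X ∩ Y) ∪ X) = {8}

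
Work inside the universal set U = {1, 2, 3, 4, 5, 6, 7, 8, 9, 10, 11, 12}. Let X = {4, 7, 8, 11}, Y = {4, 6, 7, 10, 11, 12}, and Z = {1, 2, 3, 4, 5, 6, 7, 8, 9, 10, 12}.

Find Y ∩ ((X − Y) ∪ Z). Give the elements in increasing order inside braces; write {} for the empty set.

X − Y = {8}
(X − Y) ∪ Z = {1, 2, 3, 4, 5, 6, 7, 8, 9, 10, 12}
Y ∩ ((X − Y) ∪ Z) = {4, 6, 7, 10, 12}

{4, 6, 7, 10, 12}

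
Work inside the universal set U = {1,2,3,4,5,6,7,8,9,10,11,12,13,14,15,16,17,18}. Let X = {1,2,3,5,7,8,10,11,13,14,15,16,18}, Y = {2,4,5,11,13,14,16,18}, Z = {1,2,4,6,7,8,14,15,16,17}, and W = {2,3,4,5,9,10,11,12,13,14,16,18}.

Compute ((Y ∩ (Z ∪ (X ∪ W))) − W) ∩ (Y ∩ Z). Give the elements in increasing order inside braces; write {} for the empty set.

{}

X ∪ W = {1,2,3,4,5,7,8,9,10,11,12,13,14,15,16,18}
Z ∪ (X ∪ W) = {1,2,3,4,5,6,7,8,9,10,11,12,13,14,15,16,17,18}
Y ∩ (Z ∪ (X ∪ W)) = {2,4,5,11,13,14,16,18}
(Y ∩ (Z ∪ (X ∪ W))) − W = {}
Y ∩ Z = {2,4,14,16}
((Y ∩ (Z ∪ (X ∪ W))) − W) ∩ (Y ∩ Z) = {}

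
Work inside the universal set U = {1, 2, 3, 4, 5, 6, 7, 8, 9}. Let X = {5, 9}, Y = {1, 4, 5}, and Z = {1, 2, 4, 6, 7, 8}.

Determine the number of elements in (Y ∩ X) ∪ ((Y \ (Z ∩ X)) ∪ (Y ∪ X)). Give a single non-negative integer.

Y ∩ X = {5}
Z ∩ X = {}
Y \ (Z ∩ X) = {1, 4, 5}
Y ∪ X = {1, 4, 5, 9}
(Y \ (Z ∩ X)) ∪ (Y ∪ X) = {1, 4, 5, 9}
(Y ∩ X) ∪ ((Y \ (Z ∩ X)) ∪ (Y ∪ X)) = {1, 4, 5, 9}
|(Y ∩ X) ∪ ((Y \ (Z ∩ X)) ∪ (Y ∪ X))| = 4

4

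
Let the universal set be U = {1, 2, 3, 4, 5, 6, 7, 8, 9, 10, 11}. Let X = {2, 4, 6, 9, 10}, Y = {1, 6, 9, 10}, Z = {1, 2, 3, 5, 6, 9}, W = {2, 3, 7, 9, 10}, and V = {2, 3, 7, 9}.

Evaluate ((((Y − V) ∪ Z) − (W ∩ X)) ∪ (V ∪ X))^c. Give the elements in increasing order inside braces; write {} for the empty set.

{8, 11}

Y − V = {1, 6, 10}
(Y − V) ∪ Z = {1, 2, 3, 5, 6, 9, 10}
W ∩ X = {2, 9, 10}
((Y − V) ∪ Z) − (W ∩ X) = {1, 3, 5, 6}
V ∪ X = {2, 3, 4, 6, 7, 9, 10}
(((Y − V) ∪ Z) − (W ∩ X)) ∪ (V ∪ X) = {1, 2, 3, 4, 5, 6, 7, 9, 10}
((((Y − V) ∪ Z) − (W ∩ X)) ∪ (V ∪ X))^c = {8, 11}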